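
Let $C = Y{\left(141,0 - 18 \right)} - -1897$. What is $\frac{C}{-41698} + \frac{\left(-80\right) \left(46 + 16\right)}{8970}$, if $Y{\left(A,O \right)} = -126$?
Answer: $- \frac{22270795}{37403106} \approx -0.59543$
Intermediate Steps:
$C = 1771$ ($C = -126 - -1897 = -126 + 1897 = 1771$)
$\frac{C}{-41698} + \frac{\left(-80\right) \left(46 + 16\right)}{8970} = \frac{1771}{-41698} + \frac{\left(-80\right) \left(46 + 16\right)}{8970} = 1771 \left(- \frac{1}{41698}\right) + \left(-80\right) 62 \cdot \frac{1}{8970} = - \frac{1771}{41698} - \frac{496}{897} = - \frac{22270795}{37403106}$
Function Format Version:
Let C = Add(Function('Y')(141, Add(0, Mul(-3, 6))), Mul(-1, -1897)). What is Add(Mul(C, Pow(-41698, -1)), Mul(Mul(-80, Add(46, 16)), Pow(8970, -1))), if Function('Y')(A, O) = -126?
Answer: Rational(-22270795, 37403106) ≈ -0.59543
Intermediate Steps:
C = 1771 (C = Add(-126, Mul(-1, -1897)) = Add(-126, 1897) = 1771)
Add(Mul(C, Pow(-41698, -1)), Mul(Mul(-80, Add(46, 16)), Pow(8970, -1))) = Add(Mul(1771, Pow(-41698, -1)), Mul(Mul(-80, Add(46, 16)), Pow(8970, -1))) = Add(Mul(1771, Rational(-1, 41698)), Mul(Mul(-80, 62), Rational(1, 8970))) = Add(Rational(-1771, 41698), Mul(-4960, Rational(1, 8970))) = Add(Rational(-1771, 41698), Rational(-496, 897)) = Rational(-22270795, 37403106)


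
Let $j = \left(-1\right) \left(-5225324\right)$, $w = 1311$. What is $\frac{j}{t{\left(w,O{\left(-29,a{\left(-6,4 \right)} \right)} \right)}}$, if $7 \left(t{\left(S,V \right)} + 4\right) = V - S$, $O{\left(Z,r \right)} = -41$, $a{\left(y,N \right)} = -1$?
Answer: $- \frac{397579}{15} \approx -26505.0$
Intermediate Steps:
$t{\left(S,V \right)} = -4 - \frac{S}{7} + \frac{V}{7}$ ($t{\left(S,V \right)} = -4 + \frac{V - S}{7} = -4 - \left(- \frac{V}{7} + \frac{S}{7}\right) = -4 - \frac{S}{7} + \frac{V}{7}$)
$j = 5225324$
$\frac{j}{t{\left(w,O{\left(-29,a{\left(-6,4 \right)} \right)} \right)}} = \frac{5225324}{-4 - \frac{1311}{7} + \frac{1}{7} \left(-41\right)} = \frac{5225324}{-4 - \frac{1311}{7} - \frac{41}{7}} = \frac{5225324}{- \frac{1380}{7}} = 5225324 \left(- \frac{7}{1380}\right) = - \frac{397579}{15}$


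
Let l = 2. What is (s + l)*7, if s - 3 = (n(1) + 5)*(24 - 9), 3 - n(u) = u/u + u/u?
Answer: 665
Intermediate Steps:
n(u) = 1 (n(u) = 3 - (u/u + u/u) = 3 - (1 + 1) = 3 - 1*2 = 3 - 2 = 1)
s = 93 (s = 3 + (1 + 5)*(24 - 9) = 3 + 6*15 = 3 + 90 = 93)
(s + l)*7 = (93 + 2)*7 = 95*7 = 665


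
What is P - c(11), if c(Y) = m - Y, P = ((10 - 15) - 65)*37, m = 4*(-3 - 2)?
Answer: -2559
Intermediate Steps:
m = -20 (m = 4*(-5) = -20)
P = -2590 (P = (-5 - 65)*37 = -70*37 = -2590)
c(Y) = -20 - Y
P - c(11) = -2590 - (-20 - 1*11) = -2590 - (-20 - 11) = -2590 - 1*(-31) = -2590 + 31 = -2559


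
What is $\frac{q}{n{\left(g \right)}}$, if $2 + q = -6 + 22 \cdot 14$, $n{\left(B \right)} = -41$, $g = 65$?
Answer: $- \frac{300}{41} \approx -7.3171$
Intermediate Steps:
$q = 300$ ($q = -2 + \left(-6 + 22 \cdot 14\right) = -2 + \left(-6 + 308\right) = -2 + 302 = 300$)
$\frac{q}{n{\left(g \right)}} = \frac{300}{-41} = 300 \left(- \frac{1}{41}\right) = - \frac{300}{41}$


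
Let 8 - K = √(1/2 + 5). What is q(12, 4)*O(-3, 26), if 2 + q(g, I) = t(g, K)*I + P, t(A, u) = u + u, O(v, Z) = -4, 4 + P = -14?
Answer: -176 + 16*√22 ≈ -100.95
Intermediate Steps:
P = -18 (P = -4 - 14 = -18)
K = 8 - √22/2 (K = 8 - √(1/2 + 5) = 8 - √(1*(½) + 5) = 8 - √(½ + 5) = 8 - √(11/2) = 8 - √22/2 ≈ 5.6548)
t(A, u) = 2*u
q(g, I) = -20 + I*(16 - √22) (q(g, I) = -2 + ((2*(8 - √22/2))*I - 18) = -2 + ((16 - √22)*I - 18) = -2 + (I*(16 - √22) - 18) = -2 + (-18 + I*(16 - √22)) = -20 + I*(16 - √22))
q(12, 4)*O(-3, 26) = (-20 + 4*(16 - √22))*(-4) = (-20 + (64 - 4*√22))*(-4) = (44 - 4*√22)*(-4) = -176 + 16*√22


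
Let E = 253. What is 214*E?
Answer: 54142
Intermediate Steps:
214*E = 214*253 = 54142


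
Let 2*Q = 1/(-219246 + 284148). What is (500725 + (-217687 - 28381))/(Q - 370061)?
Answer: -33055497228/48035398043 ≈ -0.68815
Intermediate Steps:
Q = 1/129804 (Q = 1/(2*(-219246 + 284148)) = (1/2)/64902 = (1/2)*(1/64902) = 1/129804 ≈ 7.7039e-6)
(500725 + (-217687 - 28381))/(Q - 370061) = (500725 + (-217687 - 28381))/(1/129804 - 370061) = (500725 - 246068)/(-48035398043/129804) = 254657*(-129804/48035398043) = -33055497228/48035398043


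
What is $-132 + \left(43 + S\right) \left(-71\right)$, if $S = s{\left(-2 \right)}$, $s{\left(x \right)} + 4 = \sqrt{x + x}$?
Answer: $-2901 - 142 i \approx -2901.0 - 142.0 i$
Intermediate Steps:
$s{\left(x \right)} = -4 + \sqrt{2} \sqrt{x}$ ($s{\left(x \right)} = -4 + \sqrt{x + x} = -4 + \sqrt{2 x} = -4 + \sqrt{2} \sqrt{x}$)
$S = -4 + 2 i$ ($S = -4 + \sqrt{2} \sqrt{-2} = -4 + \sqrt{2} i \sqrt{2} = -4 + 2 i \approx -4.0 + 2.0 i$)
$-132 + \left(43 + S\right) \left(-71\right) = -132 + \left(43 - \left(4 - 2 i\right)\right) \left(-71\right) = -132 + \left(39 + 2 i\right) \left(-71\right) = -132 - \left(2769 + 142 i\right) = -2901 - 142 i$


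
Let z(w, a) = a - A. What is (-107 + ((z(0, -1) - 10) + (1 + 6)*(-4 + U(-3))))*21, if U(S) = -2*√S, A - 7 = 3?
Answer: -3276 - 294*I*√3 ≈ -3276.0 - 509.22*I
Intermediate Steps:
A = 10 (A = 7 + 3 = 10)
z(w, a) = -10 + a (z(w, a) = a - 1*10 = a - 10 = -10 + a)
(-107 + ((z(0, -1) - 10) + (1 + 6)*(-4 + U(-3))))*21 = (-107 + (((-10 - 1) - 10) + (1 + 6)*(-4 - 2*I*√3)))*21 = (-107 + ((-11 - 10) + 7*(-4 - 2*I*√3)))*21 = (-107 + (-21 + 7*(-4 - 2*I*√3)))*21 = (-107 + (-21 + (-28 - 14*I*√3)))*21 = (-107 + (-49 - 14*I*√3))*21 = (-156 - 14*I*√3)*21 = -3276 - 294*I*√3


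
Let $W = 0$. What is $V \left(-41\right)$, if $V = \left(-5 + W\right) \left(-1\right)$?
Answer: $-205$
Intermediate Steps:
$V = 5$ ($V = \left(-5 + 0\right) \left(-1\right) = \left(-5\right) \left(-1\right) = 5$)
$V \left(-41\right) = 5 \left(-41\right) = -205$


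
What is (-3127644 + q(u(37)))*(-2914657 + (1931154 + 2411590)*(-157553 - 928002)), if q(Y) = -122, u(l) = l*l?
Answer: 14745197157112502982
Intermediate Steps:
u(l) = l**2
(-3127644 + q(u(37)))*(-2914657 + (1931154 + 2411590)*(-157553 - 928002)) = (-3127644 - 122)*(-2914657 + (1931154 + 2411590)*(-157553 - 928002)) = -3127766*(-2914657 + 4342744*(-1085555)) = -3127766*(-2914657 - 4714287462920) = -3127766*(-4714290377577) = 14745197157112502982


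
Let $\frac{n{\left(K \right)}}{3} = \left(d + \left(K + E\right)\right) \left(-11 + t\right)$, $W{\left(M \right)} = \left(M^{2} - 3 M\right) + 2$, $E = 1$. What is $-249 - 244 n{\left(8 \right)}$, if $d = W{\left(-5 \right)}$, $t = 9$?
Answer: $74415$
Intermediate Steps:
$W{\left(M \right)} = 2 + M^{2} - 3 M$
$d = 42$ ($d = 2 + \left(-5\right)^{2} - -15 = 2 + 25 + 15 = 42$)
$n{\left(K \right)} = -258 - 6 K$ ($n{\left(K \right)} = 3 \left(42 + \left(K + 1\right)\right) \left(-11 + 9\right) = 3 \left(42 + \left(1 + K\right)\right) \left(-2\right) = 3 \left(43 + K\right) \left(-2\right) = 3 \left(-86 - 2 K\right) = -258 - 6 K$)
$-249 - 244 n{\left(8 \right)} = -249 - 244 \left(-258 - 48\right) = -249 - -74664 = -249 + 74664 = 74415$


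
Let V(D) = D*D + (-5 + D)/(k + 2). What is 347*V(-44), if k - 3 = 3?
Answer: 5357333/8 ≈ 6.6967e+5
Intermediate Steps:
k = 6 (k = 3 + 3 = 6)
V(D) = -5/8 + D² + D/8 (V(D) = D*D + (-5 + D)/(6 + 2) = D² + (-5 + D)/8 = D² + (-5 + D)*(⅛) = D² + (-5/8 + D/8) = -5/8 + D² + D/8)
347*V(-44) = 347*(-5/8 + (-44)² + (⅛)*(-44)) = 347*(-5/8 + 1936 - 11/2) = 347*(15439/8) = 5357333/8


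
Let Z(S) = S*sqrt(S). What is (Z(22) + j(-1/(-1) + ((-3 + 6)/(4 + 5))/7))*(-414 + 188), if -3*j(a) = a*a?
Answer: 109384/1323 - 4972*sqrt(22) ≈ -23238.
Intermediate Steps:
Z(S) = S**(3/2)
j(a) = -a**2/3 (j(a) = -a*a/3 = -a**2/3)
(Z(22) + j(-1/(-1) + ((-3 + 6)/(4 + 5))/7))*(-414 + 188) = (22**(3/2) - (-1/(-1) + ((-3 + 6)/(4 + 5))/7)**2/3)*(-414 + 188) = (22*sqrt(22) - (-1*(-1) + (3/9)*(1/7))**2/3)*(-226) = (22*sqrt(22) - (1 + (3*(1/9))*(1/7))**2/3)*(-226) = (22*sqrt(22) - (1 + (1/3)*(1/7))**2/3)*(-226) = (22*sqrt(22) - (1 + 1/21)**2/3)*(-226) = (22*sqrt(22) - (22/21)**2/3)*(-226) = (22*sqrt(22) - 1/3*484/441)*(-226) = (22*sqrt(22) - 484/1323)*(-226) = (-484/1323 + 22*sqrt(22))*(-226) = 109384/1323 - 4972*sqrt(22)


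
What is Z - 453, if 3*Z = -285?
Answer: -548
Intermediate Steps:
Z = -95 (Z = (1/3)*(-285) = -95)
Z - 453 = -95 - 453 = -548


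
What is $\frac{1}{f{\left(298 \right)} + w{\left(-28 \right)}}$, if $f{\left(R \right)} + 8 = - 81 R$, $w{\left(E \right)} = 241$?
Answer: $- \frac{1}{23905} \approx -4.1832 \cdot 10^{-5}$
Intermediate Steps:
$f{\left(R \right)} = -8 - 81 R$
$\frac{1}{f{\left(298 \right)} + w{\left(-28 \right)}} = \frac{1}{\left(-8 - 24138\right) + 241} = \frac{1}{-24146 + 241} = \frac{1}{-23905} = - \frac{1}{23905}$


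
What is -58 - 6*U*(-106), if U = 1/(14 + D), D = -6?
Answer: 43/2 ≈ 21.500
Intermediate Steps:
U = ⅛ (U = 1/(14 - 6) = 1/8 = ⅛ ≈ 0.12500)
-58 - 6*U*(-106) = -58 - 6*⅛*(-106) = -58 - ¾*(-106) = -58 + 159/2 = 43/2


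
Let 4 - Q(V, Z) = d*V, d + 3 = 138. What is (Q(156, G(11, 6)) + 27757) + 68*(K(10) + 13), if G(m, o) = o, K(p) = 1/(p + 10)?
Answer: 37942/5 ≈ 7588.4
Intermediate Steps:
d = 135 (d = -3 + 138 = 135)
K(p) = 1/(10 + p)
Q(V, Z) = 4 - 135*V
(Q(156, G(11, 6)) + 27757) + 68*(K(10) + 13) = ((4 - 135*156) + 27757) + 68*(1/(10 + 10) + 13) = ((4 - 21060) + 27757) + 68*(1/20 + 13) = (-21056 + 27757) + 68*(1/20 + 13) = 6701 + 68*(261/20) = 6701 + 4437/5 = 37942/5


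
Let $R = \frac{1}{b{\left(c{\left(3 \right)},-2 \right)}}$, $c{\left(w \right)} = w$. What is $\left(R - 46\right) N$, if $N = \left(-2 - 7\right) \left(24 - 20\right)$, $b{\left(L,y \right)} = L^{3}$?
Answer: $\frac{4964}{3} \approx 1654.7$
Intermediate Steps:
$N = -36$ ($N = \left(-9\right) 4 = -36$)
$R = \frac{1}{27}$ ($R = \frac{1}{3^{3}} = \frac{1}{27} \approx 0.037037$)
$\left(R - 46\right) N = \left(\frac{1}{27} - 46\right) \left(-36\right) = \left(- \frac{1241}{27}\right) \left(-36\right) = \frac{4964}{3}$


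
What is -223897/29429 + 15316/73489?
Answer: -16003232069/2162707781 ≈ -7.3996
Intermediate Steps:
-223897/29429 + 15316/73489 = -16003232069/2162707781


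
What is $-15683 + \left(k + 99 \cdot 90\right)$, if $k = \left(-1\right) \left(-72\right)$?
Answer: $-6701$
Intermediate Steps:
$k = 72$
$-15683 + \left(k + 99 \cdot 90\right) = -15683 + \left(72 + 99 \cdot 90\right) = -15683 + \left(72 + 8910\right) = -15683 + 8982 = -6701$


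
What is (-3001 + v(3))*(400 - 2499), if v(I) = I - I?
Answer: 6299099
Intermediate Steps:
v(I) = 0
(-3001 + v(3))*(400 - 2499) = (-3001 + 0)*(400 - 2499) = -3001*(-2099) = 6299099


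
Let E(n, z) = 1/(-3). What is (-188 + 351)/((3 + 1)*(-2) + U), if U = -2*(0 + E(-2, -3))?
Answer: -489/22 ≈ -22.227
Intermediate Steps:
E(n, z) = -⅓
U = ⅔ (U = -2*(0 - ⅓) = -2*(-⅓) = ⅔ ≈ 0.66667)
(-188 + 351)/((3 + 1)*(-2) + U) = (-188 + 351)/((3 + 1)*(-2) + ⅔) = 163/(4*(-2) + ⅔) = 163/(-8 + ⅔) = 163/(-22/3) = 163*(-3/22) = -489/22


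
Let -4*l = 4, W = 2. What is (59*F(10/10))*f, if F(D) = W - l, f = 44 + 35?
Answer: 13983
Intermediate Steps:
f = 79
l = -1 (l = -1/4*4 = -1)
F(D) = 3 (F(D) = 2 - 1*(-1) = 2 + 1 = 3)
(59*F(10/10))*f = (59*3)*79 = 177*79 = 13983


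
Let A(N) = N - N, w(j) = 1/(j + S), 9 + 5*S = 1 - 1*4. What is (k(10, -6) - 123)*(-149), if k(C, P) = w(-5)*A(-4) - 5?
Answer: 19072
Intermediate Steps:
S = -12/5 (S = -9/5 + (1 - 1*4)/5 = -9/5 + (1 - 4)/5 = -9/5 + (1/5)*(-3) = -9/5 - 3/5 = -12/5 ≈ -2.4000)
w(j) = 1/(-12/5 + j) (w(j) = 1/(j - 12/5) = 1/(-12/5 + j))
A(N) = 0
k(C, P) = -5 (k(C, P) = (5/(-12 + 5*(-5)))*0 - 5 = (5/(-12 - 25))*0 - 5 = (5/(-37))*0 - 5 = (5*(-1/37))*0 - 5 = -5/37*0 - 5 = 0 - 5 = -5)
(k(10, -6) - 123)*(-149) = (-5 - 123)*(-149) = -128*(-149) = 19072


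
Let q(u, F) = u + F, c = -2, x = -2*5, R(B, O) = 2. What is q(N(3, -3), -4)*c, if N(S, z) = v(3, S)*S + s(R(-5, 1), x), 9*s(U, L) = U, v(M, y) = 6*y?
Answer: -904/9 ≈ -100.44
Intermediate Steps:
x = -10
s(U, L) = U/9
N(S, z) = 2/9 + 6*S² (N(S, z) = (6*S)*S + (⅑)*2 = 6*S² + 2/9 = 2/9 + 6*S²)
q(u, F) = F + u
q(N(3, -3), -4)*c = (-4 + (2/9 + 6*3²))*(-2) = (-4 + (2/9 + 6*9))*(-2) = (-4 + (2/9 + 54))*(-2) = (-4 + 488/9)*(-2) = (452/9)*(-2) = -904/9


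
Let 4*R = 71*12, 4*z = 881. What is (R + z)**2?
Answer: 3003289/16 ≈ 1.8771e+5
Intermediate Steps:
z = 881/4 (z = (1/4)*881 = 881/4 ≈ 220.25)
R = 213 (R = (71*12)/4 = (1/4)*852 = 213)
(R + z)**2 = (213 + 881/4)**2 = (1733/4)**2 = 3003289/16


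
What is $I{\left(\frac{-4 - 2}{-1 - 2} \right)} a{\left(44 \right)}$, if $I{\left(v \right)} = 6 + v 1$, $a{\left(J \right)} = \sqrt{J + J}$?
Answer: $16 \sqrt{22} \approx 75.047$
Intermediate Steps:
$a{\left(J \right)} = \sqrt{2} \sqrt{J}$ ($a{\left(J \right)} = \sqrt{2 J} = \sqrt{2} \sqrt{J}$)
$I{\left(v \right)} = 6 + v$
$I{\left(\frac{-4 - 2}{-1 - 2} \right)} a{\left(44 \right)} = \left(6 + \frac{-4 - 2}{-1 - 2}\right) \sqrt{2} \sqrt{44} = \left(6 - \frac{6}{-3}\right) \sqrt{2} \cdot 2 \sqrt{11} = \left(6 - -2\right) 2 \sqrt{22} = \left(6 + 2\right) 2 \sqrt{22} = 8 \cdot 2 \sqrt{22} = 16 \sqrt{22}$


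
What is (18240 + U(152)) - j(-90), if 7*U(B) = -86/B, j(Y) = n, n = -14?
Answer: 9711085/532 ≈ 18254.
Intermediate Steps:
j(Y) = -14
U(B) = -86/(7*B) (U(B) = (-86/B)/7 = -86/(7*B))
(18240 + U(152)) - j(-90) = (18240 - 86/7/152) - 1*(-14) = (18240 - 86/7*1/152) + 14 = (18240 - 43/532) + 14 = 9703637/532 + 14 = 9711085/532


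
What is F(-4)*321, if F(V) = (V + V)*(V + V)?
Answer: 20544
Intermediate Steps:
F(V) = 4*V**2 (F(V) = (2*V)*(2*V) = 4*V**2)
F(-4)*321 = (4*(-4)**2)*321 = (4*16)*321 = 64*321 = 20544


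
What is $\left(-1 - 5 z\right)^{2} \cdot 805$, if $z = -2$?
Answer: $65205$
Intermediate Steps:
$\left(-1 - 5 z\right)^{2} \cdot 805 = \left(-1 - -10\right)^{2} \cdot 805 = \left(-1 + 10\right)^{2} \cdot 805 = 9^{2} \cdot 805 = 81 \cdot 805 = 65205$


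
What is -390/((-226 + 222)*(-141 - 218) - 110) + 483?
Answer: 8206/17 ≈ 482.71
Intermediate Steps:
-390/((-226 + 222)*(-141 - 218) - 110) + 483 = -390/(-4*(-359) - 110) + 483 = -390/(1436 - 110) + 483 = -390/1326 + 483 = -390*1/1326 + 483 = -5/17 + 483 = 8206/17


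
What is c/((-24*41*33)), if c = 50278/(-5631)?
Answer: 25139/91424916 ≈ 0.00027497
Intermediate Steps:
c = -50278/5631 (c = 50278*(-1/5631) = -50278/5631 ≈ -8.9288)
c/((-24*41*33)) = -50278/(5631*(-24*41*33)) = -50278/(5631*((-984*33))) = -50278/5631/(-32472) = -50278/5631*(-1/32472) = 25139/91424916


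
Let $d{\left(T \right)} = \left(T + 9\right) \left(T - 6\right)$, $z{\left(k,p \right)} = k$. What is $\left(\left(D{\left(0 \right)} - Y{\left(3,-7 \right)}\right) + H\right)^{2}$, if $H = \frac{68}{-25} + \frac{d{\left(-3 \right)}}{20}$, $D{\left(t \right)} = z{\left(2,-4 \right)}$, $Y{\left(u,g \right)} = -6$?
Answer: $\frac{16641}{2500} \approx 6.6564$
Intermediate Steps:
$D{\left(t \right)} = 2$
$d{\left(T \right)} = \left(-6 + T\right) \left(9 + T\right)$ ($d{\left(T \right)} = \left(9 + T\right) \left(-6 + T\right) = \left(-6 + T\right) \left(9 + T\right)$)
$H = - \frac{271}{50}$ ($H = \frac{68}{-25} + \frac{-54 + \left(-3\right)^{2} + 3 \left(-3\right)}{20} = 68 \left(- \frac{1}{25}\right) + \left(-54 + 9 - 9\right) \frac{1}{20} = - \frac{68}{25} - \frac{27}{10} = - \frac{271}{50} \approx -5.42$)
$\left(\left(D{\left(0 \right)} - Y{\left(3,-7 \right)}\right) + H\right)^{2} = \left(\left(2 - -6\right) - \frac{271}{50}\right)^{2} = \left(\left(2 + 6\right) - \frac{271}{50}\right)^{2} = \left(8 - \frac{271}{50}\right)^{2} = \left(\frac{129}{50}\right)^{2} = \frac{16641}{2500}$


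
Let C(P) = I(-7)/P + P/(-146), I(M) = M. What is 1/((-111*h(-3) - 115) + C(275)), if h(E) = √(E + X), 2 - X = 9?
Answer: -188459964550/220649961271609 + 178934497500*I*√10/220649961271609 ≈ -0.00085411 + 0.0025644*I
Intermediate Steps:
X = -7 (X = 2 - 1*9 = 2 - 9 = -7)
h(E) = √(-7 + E) (h(E) = √(E - 7) = √(-7 + E))
C(P) = -7/P - P/146 (C(P) = -7/P + P/(-146) = -7/P + P*(-1/146) = -7/P - P/146)
1/((-111*h(-3) - 115) + C(275)) = 1/((-111*√(-7 - 3) - 115) + (-7/275 - 1/146*275)) = 1/((-111*I*√10 - 115) + (-7*1/275 - 275/146)) = 1/((-111*I*√10 - 115) + (-7/275 - 275/146)) = 1/((-111*I*√10 - 115) - 76647/40150) = 1/((-115 - 111*I*√10) - 76647/40150) = 1/(-4693897/40150 - 111*I*√10)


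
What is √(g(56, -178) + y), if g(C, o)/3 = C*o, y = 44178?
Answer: 3*√1586 ≈ 119.47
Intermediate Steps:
g(C, o) = 3*C*o (g(C, o) = 3*(C*o) = 3*C*o)
√(g(56, -178) + y) = √(3*56*(-178) + 44178) = √(-29904 + 44178) = √14274 = 3*√1586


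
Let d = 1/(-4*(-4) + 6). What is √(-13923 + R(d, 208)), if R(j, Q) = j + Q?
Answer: I*√6638038/22 ≈ 117.11*I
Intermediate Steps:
d = 1/22 (d = 1/(16 + 6) = 1/22 ≈ 0.045455)
R(j, Q) = Q + j
√(-13923 + R(d, 208)) = √(-13923 + (208 + 1/22)) = √(-13923 + 4577/22) = √(-301729/22) = I*√6638038/22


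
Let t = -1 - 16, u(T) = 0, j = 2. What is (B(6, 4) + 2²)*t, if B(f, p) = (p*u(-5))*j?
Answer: -68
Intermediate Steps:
B(f, p) = 0 (B(f, p) = (p*0)*2 = 0*2 = 0)
t = -17
(B(6, 4) + 2²)*t = (0 + 2²)*(-17) = (0 + 4)*(-17) = 4*(-17) = -68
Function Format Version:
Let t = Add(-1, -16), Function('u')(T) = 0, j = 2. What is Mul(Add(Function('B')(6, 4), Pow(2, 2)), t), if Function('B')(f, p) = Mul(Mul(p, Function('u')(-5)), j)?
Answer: -68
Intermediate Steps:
Function('B')(f, p) = 0 (Function('B')(f, p) = Mul(Mul(p, 0), 2) = Mul(0, 2) = 0)
t = -17
Mul(Add(Function('B')(6, 4), Pow(2, 2)), t) = Mul(Add(0, Pow(2, 2)), -17) = Mul(Add(0, 4), -17) = Mul(4, -17) = -68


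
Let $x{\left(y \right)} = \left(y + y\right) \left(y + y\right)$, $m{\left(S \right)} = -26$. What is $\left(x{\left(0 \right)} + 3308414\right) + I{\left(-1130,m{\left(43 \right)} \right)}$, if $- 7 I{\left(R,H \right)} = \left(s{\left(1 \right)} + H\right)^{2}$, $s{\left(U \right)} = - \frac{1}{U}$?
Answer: $\frac{23158169}{7} \approx 3.3083 \cdot 10^{6}$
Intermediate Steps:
$x{\left(y \right)} = 4 y^{2}$ ($x{\left(y \right)} = 2 y 2 y = 4 y^{2}$)
$I{\left(R,H \right)} = - \frac{\left(-1 + H\right)^{2}}{7}$ ($I{\left(R,H \right)} = - \frac{\left(- 1^{-1} + H\right)^{2}}{7} = - \frac{\left(\left(-1\right) 1 + H\right)^{2}}{7} = - \frac{\left(-1 + H\right)^{2}}{7}$)
$\left(x{\left(0 \right)} + 3308414\right) + I{\left(-1130,m{\left(43 \right)} \right)} = \left(4 \cdot 0^{2} + 3308414\right) - \frac{\left(-1 - 26\right)^{2}}{7} = \left(4 \cdot 0 + 3308414\right) - \frac{\left(-27\right)^{2}}{7} = \left(0 + 3308414\right) - \frac{729}{7} = 3308414 - \frac{729}{7} = \frac{23158169}{7}$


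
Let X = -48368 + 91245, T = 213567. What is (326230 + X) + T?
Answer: 582674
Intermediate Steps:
X = 42877
(326230 + X) + T = (326230 + 42877) + 213567 = 369107 + 213567 = 582674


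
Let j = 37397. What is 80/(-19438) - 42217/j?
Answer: -411802903/363461443 ≈ -1.1330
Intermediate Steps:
80/(-19438) - 42217/j = 80/(-19438) - 42217/37397 = 80*(-1/19438) - 42217*1/37397 = -40/9719 - 42217/37397 = -411802903/363461443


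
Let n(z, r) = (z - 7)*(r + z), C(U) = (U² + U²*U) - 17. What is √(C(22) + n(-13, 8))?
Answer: √11215 ≈ 105.90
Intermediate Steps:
C(U) = -17 + U² + U³ (C(U) = (U² + U³) - 17 = -17 + U² + U³)
n(z, r) = (-7 + z)*(r + z)
√(C(22) + n(-13, 8)) = √((-17 + 22² + 22³) + ((-13)² - 7*8 - 7*(-13) + 8*(-13))) = √((-17 + 484 + 10648) + (169 - 56 + 91 - 104)) = √(11115 + 100) = √11215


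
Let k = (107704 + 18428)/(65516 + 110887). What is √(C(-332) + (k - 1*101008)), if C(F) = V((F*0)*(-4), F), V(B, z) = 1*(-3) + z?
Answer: I*√350396787728899/58801 ≈ 318.34*I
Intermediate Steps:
V(B, z) = -3 + z
k = 42044/58801 (k = 126132/176403 = 126132*(1/176403) = 42044/58801 ≈ 0.71502)
C(F) = -3 + F
√(C(-332) + (k - 1*101008)) = √((-3 - 332) + (42044/58801 - 1*101008)) = √(-335 + (42044/58801 - 101008)) = √(-335 - 5939329364/58801) = √(-5959027699/58801) = I*√350396787728899/58801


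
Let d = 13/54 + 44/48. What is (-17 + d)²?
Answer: 2927521/11664 ≈ 250.99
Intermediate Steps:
d = 125/108 (d = 13*(1/54) + 44*(1/48) = 13/54 + 11/12 = 125/108 ≈ 1.1574)
(-17 + d)² = (-17 + 125/108)² = (-1711/108)² = 2927521/11664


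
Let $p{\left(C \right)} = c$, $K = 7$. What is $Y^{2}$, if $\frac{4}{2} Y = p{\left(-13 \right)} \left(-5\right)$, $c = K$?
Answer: $\frac{1225}{4} \approx 306.25$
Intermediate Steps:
$c = 7$
$p{\left(C \right)} = 7$
$Y = - \frac{35}{2}$ ($Y = \frac{7 \left(-5\right)}{2} = \frac{1}{2} \left(-35\right) = - \frac{35}{2} \approx -17.5$)
$Y^{2} = \left(- \frac{35}{2}\right)^{2} = \frac{1225}{4}$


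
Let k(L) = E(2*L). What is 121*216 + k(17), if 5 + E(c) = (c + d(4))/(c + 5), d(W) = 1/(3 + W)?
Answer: 7134002/273 ≈ 26132.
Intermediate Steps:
E(c) = -5 + (1/7 + c)/(5 + c) (E(c) = -5 + (c + 1/(3 + 4))/(c + 5) = -5 + (c + 1/7)/(5 + c) = -5 + (1/7 + c)/(5 + c))
k(L) = 2*(-87 - 28*L)/(7*(5 + 2*L))
121*216 + k(17) = 121*216 + 2*(-87 - 28*17)/(7*(5 + 2*17)) = 26136 + 2*(-87 - 476)/(7*(5 + 34)) = 26136 + (2/7)*(-563)/39 = 26136 + (2/7)*(1/39)*(-563) = 26136 - 1126/273 = 7134002/273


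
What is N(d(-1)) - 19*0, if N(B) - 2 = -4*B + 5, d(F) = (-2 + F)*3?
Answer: 43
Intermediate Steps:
d(F) = -6 + 3*F
N(B) = 7 - 4*B (N(B) = 2 + (-4*B + 5) = 2 + (5 - 4*B) = 7 - 4*B)
N(d(-1)) - 19*0 = (7 - 4*(-6 + 3*(-1))) - 19*0 = (7 - 4*(-6 - 3)) + 0 = (7 - 4*(-9)) + 0 = (7 + 36) + 0 = 43 + 0 = 43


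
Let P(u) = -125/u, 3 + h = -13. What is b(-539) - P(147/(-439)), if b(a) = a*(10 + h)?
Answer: 420523/147 ≈ 2860.7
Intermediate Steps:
h = -16 (h = -3 - 13 = -16)
b(a) = -6*a (b(a) = a*(10 - 16) = a*(-6) = -6*a)
b(-539) - P(147/(-439)) = -6*(-539) - (-125)/(147/(-439)) = 3234 - (-125)/(147*(-1/439)) = 3234 - (-125)/(-147/439) = 3234 - (-125)*(-439)/147 = 3234 - 1*54875/147 = 3234 - 54875/147 = 420523/147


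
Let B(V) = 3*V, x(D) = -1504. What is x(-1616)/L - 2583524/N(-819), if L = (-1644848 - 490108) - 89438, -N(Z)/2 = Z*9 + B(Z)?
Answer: -718343215229/5465336058 ≈ -131.44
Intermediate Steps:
N(Z) = -24*Z (N(Z) = -2*(Z*9 + 3*Z) = -2*(9*Z + 3*Z) = -24*Z)
L = -2224394 (L = -2134956 - 89438 = -2224394)
x(-1616)/L - 2583524/N(-819) = -1504/(-2224394) - 2583524/((-24*(-819))) = -1504*(-1/2224394) - 2583524/19656 = 752/1112197 - 2583524*1/19656 = 752/1112197 - 645881/4914 = -718343215229/5465336058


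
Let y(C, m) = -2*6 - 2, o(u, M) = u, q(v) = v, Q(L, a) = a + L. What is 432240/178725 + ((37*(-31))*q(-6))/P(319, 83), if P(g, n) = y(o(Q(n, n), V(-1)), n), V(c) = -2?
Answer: -40797803/83405 ≈ -489.15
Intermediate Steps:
Q(L, a) = L + a
y(C, m) = -14 (y(C, m) = -12 - 2 = -14)
P(g, n) = -14
432240/178725 + ((37*(-31))*q(-6))/P(319, 83) = 432240/178725 + ((37*(-31))*(-6))/(-14) = 432240*(1/178725) - 1147*(-6)*(-1/14) = 28816/11915 + 6882*(-1/14) = 28816/11915 - 3441/7 = -40797803/83405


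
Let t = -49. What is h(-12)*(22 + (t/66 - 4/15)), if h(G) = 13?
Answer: 30017/110 ≈ 272.88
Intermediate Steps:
h(-12)*(22 + (t/66 - 4/15)) = 13*(22 + (-49/66 - 4/15)) = 13*(22 - 111/110) = 13*(2309/110) = 30017/110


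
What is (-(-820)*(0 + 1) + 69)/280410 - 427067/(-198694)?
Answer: 29982624109/13928946135 ≈ 2.1525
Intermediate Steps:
(-(-820)*(0 + 1) + 69)/280410 - 427067/(-198694) = (-(-820) + 69)*(1/280410) - 427067*(-1/198694) = (-164*(-5) + 69)*(1/280410) + 427067/198694 = (820 + 69)*(1/280410) + 427067/198694 = 889*(1/280410) + 427067/198694 = 889/280410 + 427067/198694 = 29982624109/13928946135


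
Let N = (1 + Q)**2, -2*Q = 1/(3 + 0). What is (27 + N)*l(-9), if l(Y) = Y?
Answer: -997/4 ≈ -249.25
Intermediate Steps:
Q = -1/6 (Q = -1/(2*(3 + 0)) = -1/2/3 = -1/2*1/3 = -1/6 ≈ -0.16667)
N = 25/36 (N = (1 - 1/6)**2 = (5/6)**2 = 25/36 ≈ 0.69444)
(27 + N)*l(-9) = (27 + 25/36)*(-9) = (997/36)*(-9) = -997/4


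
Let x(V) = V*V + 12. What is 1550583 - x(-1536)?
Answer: -808725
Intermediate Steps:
x(V) = 12 + V² (x(V) = V² + 12 = 12 + V²)
1550583 - x(-1536) = 1550583 - (12 + (-1536)²) = 1550583 - (12 + 2359296) = 1550583 - 1*2359308 = 1550583 - 2359308 = -808725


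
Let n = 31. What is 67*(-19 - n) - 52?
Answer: -3402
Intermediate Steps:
67*(-19 - n) - 52 = 67*(-19 - 1*31) - 52 = 67*(-19 - 31) - 52 = 67*(-50) - 52 = -3350 - 52 = -3402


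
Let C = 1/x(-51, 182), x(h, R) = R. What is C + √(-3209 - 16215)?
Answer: 1/182 + 4*I*√1214 ≈ 0.0054945 + 139.37*I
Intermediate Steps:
C = 1/182 ≈ 0.0054945
C + √(-3209 - 16215) = 1/182 + √(-3209 - 16215) = 1/182 + √(-19424) = 1/182 + 4*I*√1214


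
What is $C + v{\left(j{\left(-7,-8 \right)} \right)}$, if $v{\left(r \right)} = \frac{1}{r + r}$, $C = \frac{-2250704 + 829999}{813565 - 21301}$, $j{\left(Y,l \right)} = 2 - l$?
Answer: $- \frac{627769}{360120} \approx -1.7432$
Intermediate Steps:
$C = - \frac{129155}{72024}$ ($C = - \frac{1420705}{792264} = \left(-1420705\right) \frac{1}{792264} = - \frac{129155}{72024} \approx -1.7932$)
$v{\left(r \right)} = \frac{1}{2 r}$
$C + v{\left(j{\left(-7,-8 \right)} \right)} = - \frac{129155}{72024} + \frac{1}{2 \left(2 - -8\right)} = - \frac{129155}{72024} + \frac{1}{2 \left(2 + 8\right)} = - \frac{129155}{72024} + \frac{1}{2 \cdot 10} = - \frac{129155}{72024} + \frac{1}{2} \cdot \frac{1}{10} = - \frac{129155}{72024} + \frac{1}{20} = - \frac{627769}{360120}$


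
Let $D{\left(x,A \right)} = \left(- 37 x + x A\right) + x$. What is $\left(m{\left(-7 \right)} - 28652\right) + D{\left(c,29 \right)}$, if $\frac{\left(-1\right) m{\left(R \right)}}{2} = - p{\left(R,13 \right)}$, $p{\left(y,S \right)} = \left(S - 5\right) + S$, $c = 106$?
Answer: $-29352$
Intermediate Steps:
$D{\left(x,A \right)} = - 36 x + A x$ ($D{\left(x,A \right)} = \left(- 37 x + A x\right) + x = - 36 x + A x$)
$p{\left(y,S \right)} = -5 + 2 S$ ($p{\left(y,S \right)} = \left(-5 + S\right) + S = -5 + 2 S$)
$m{\left(R \right)} = 42$ ($m{\left(R \right)} = - 2 \left(- (-5 + 2 \cdot 13)\right) = - 2 \left(- (-5 + 26)\right) = - 2 \left(\left(-1\right) 21\right) = \left(-2\right) \left(-21\right) = 42$)
$\left(m{\left(-7 \right)} - 28652\right) + D{\left(c,29 \right)} = \left(42 - 28652\right) + 106 \left(-36 + 29\right) = -28610 + 106 \left(-7\right) = -28610 - 742 = -29352$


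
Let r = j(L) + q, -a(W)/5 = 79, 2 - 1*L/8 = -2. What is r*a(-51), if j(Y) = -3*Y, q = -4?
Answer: 39500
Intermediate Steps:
L = 32 (L = 16 - 8*(-2) = 16 + 16 = 32)
a(W) = -395 (a(W) = -5*79 = -395)
r = -100 (r = -3*32 - 4 = -96 - 4 = -100)
r*a(-51) = -100*(-395) = 39500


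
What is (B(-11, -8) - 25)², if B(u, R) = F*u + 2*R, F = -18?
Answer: 24649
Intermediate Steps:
B(u, R) = -18*u + 2*R
(B(-11, -8) - 25)² = ((-18*(-11) + 2*(-8)) - 25)² = ((198 - 16) - 25)² = (182 - 25)² = 157² = 24649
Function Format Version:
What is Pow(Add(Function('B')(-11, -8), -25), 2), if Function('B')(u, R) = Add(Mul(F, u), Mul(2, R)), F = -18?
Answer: 24649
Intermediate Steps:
Function('B')(u, R) = Add(Mul(-18, u), Mul(2, R))
Pow(Add(Function('B')(-11, -8), -25), 2) = Pow(Add(Add(Mul(-18, -11), Mul(2, -8)), -25), 2) = Pow(Add(Add(198, -16), -25), 2) = Pow(Add(182, -25), 2) = Pow(157, 2) = 24649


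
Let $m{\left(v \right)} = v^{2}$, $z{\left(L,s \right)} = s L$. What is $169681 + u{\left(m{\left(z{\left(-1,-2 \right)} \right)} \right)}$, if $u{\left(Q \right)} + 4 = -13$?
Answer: $169664$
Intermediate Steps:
$z{\left(L,s \right)} = L s$
$u{\left(Q \right)} = -17$ ($u{\left(Q \right)} = -4 - 13 = -17$)
$169681 + u{\left(m{\left(z{\left(-1,-2 \right)} \right)} \right)} = 169681 - 17 = 169664$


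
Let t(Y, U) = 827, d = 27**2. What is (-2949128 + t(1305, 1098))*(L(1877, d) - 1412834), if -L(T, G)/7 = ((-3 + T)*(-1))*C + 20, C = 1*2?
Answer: 4088521032138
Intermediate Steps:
d = 729
C = 2
L(T, G) = -182 + 14*T (L(T, G) = -7*(((-3 + T)*(-1))*2 + 20) = -7*((3 - T)*2 + 20) = -7*((6 - 2*T) + 20) = -7*(26 - 2*T) = -182 + 14*T)
(-2949128 + t(1305, 1098))*(L(1877, d) - 1412834) = (-2949128 + 827)*((-182 + 14*1877) - 1412834) = -2948301*((-182 + 26278) - 1412834) = -2948301*(26096 - 1412834) = -2948301*(-1386738) = 4088521032138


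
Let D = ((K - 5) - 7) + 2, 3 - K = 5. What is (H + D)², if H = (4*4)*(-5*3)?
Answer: 63504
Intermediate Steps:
K = -2 (K = 3 - 1*5 = 3 - 5 = -2)
H = -240 (H = 16*(-15) = -240)
D = -12 (D = ((-2 - 5) - 7) + 2 = (-7 - 7) + 2 = -14 + 2 = -12)
(H + D)² = (-240 - 12)² = (-252)² = 63504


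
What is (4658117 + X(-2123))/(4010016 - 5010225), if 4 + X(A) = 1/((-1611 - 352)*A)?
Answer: -6470816121246/1389439998947 ≈ -4.6571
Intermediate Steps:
X(A) = -4 - 1/(1963*A) (X(A) = -4 + 1/((-1611 - 352)*A) = -4 + 1/((-1963)*A) = -4 - 1/(1963*A))
(4658117 + X(-2123))/(4010016 - 5010225) = (4658117 + (-4 - 1/1963/(-2123)))/(4010016 - 5010225) = (4658117 + (-4 - 1/1963*(-1/2123)))/(-1000209) = (4658117 + (-4 + 1/4167449))*(-1/1000209) = (4658117 - 16669795/4167449)*(-1/1000209) = (19412448363738/4167449)*(-1/1000209) = -6470816121246/1389439998947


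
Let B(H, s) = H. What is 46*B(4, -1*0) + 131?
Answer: 315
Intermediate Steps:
46*B(4, -1*0) + 131 = 46*4 + 131 = 184 + 131 = 315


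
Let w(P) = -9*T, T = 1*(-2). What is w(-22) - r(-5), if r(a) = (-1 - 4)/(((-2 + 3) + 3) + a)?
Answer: 13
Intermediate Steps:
T = -2
w(P) = 18 (w(P) = -9*(-2) = 18)
r(a) = -5/(4 + a) (r(a) = -5/((1 + 3) + a) = -5/(4 + a))
w(-22) - r(-5) = 18 - (-5)/(4 - 5) = 18 - (-5)/(-1) = 18 - (-5)*(-1) = 18 - 1*5 = 18 - 5 = 13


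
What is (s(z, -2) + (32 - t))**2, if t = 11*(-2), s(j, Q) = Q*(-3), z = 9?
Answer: 3600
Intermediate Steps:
s(j, Q) = -3*Q
t = -22
(s(z, -2) + (32 - t))**2 = (-3*(-2) + (32 - 1*(-22)))**2 = (6 + (32 + 22))**2 = (6 + 54)**2 = 60**2 = 3600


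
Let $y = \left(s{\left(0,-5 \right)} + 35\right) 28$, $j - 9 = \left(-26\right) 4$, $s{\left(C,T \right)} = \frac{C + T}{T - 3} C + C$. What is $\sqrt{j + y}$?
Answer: $\sqrt{885} \approx 29.749$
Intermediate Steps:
$s{\left(C,T \right)} = C + \frac{C \left(C + T\right)}{-3 + T}$ ($s{\left(C,T \right)} = \frac{C + T}{-3 + T} C + C = \frac{C \left(C + T\right)}{-3 + T} + C = C + \frac{C \left(C + T\right)}{-3 + T}$)
$j = -95$ ($j = 9 - 104 = -95$)
$y = 980$ ($y = \left(\frac{0 \left(-3 + 0 + 2 \left(-5\right)\right)}{-3 - 5} + 35\right) 28 = \left(\frac{0 \left(-3 + 0 - 10\right)}{-8} + 35\right) 28 = \left(0 \left(- \frac{1}{8}\right) \left(-13\right) + 35\right) 28 = \left(0 + 35\right) 28 = 35 \cdot 28 = 980$)
$\sqrt{j + y} = \sqrt{-95 + 980} = \sqrt{885}$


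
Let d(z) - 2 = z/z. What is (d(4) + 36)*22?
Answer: 858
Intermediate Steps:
d(z) = 3 (d(z) = 2 + z/z = 2 + 1 = 3)
(d(4) + 36)*22 = (3 + 36)*22 = 39*22 = 858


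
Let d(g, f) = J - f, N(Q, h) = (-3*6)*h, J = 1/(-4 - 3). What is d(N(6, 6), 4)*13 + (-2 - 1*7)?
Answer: -440/7 ≈ -62.857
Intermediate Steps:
J = -⅐ (J = 1/(-7) = -⅐ ≈ -0.14286)
N(Q, h) = -18*h
d(g, f) = -⅐ - f
d(N(6, 6), 4)*13 + (-2 - 1*7) = (-⅐ - 1*4)*13 + (-2 - 1*7) = (-⅐ - 4)*13 + (-2 - 7) = -29/7*13 - 9 = -377/7 - 9 = -440/7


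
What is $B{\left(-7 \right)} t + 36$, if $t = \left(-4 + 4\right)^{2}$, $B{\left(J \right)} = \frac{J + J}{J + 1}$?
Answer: $36$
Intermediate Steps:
$B{\left(J \right)} = \frac{2 J}{1 + J}$
$t = 0$ ($t = 0^{2} = 0$)
$B{\left(-7 \right)} t + 36 = 2 \left(-7\right) \frac{1}{1 - 7} \cdot 0 + 36 = 2 \left(-7\right) \frac{1}{-6} \cdot 0 + 36 = 2 \left(-7\right) \left(- \frac{1}{6}\right) 0 + 36 = \frac{7}{3} \cdot 0 + 36 = 0 + 36 = 36$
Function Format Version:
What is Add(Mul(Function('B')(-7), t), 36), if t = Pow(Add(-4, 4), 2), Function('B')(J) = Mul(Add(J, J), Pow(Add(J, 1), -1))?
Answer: 36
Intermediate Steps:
Function('B')(J) = Mul(2, J, Pow(Add(1, J), -1)) (Function('B')(J) = Mul(Mul(2, J), Pow(Add(1, J), -1)) = Mul(2, J, Pow(Add(1, J), -1)))
t = 0 (t = Pow(0, 2) = 0)
Add(Mul(Function('B')(-7), t), 36) = Add(Mul(Mul(2, -7, Pow(Add(1, -7), -1)), 0), 36) = Add(Mul(Mul(2, -7, Pow(-6, -1)), 0), 36) = Add(Mul(Mul(2, -7, Rational(-1, 6)), 0), 36) = Add(Mul(Rational(7, 3), 0), 36) = Add(0, 36) = 36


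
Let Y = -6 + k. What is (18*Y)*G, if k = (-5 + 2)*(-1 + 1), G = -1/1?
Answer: 108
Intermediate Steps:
G = -1 (G = -1*1 = -1)
k = 0 (k = -3*0 = 0)
Y = -6 (Y = -6 + 0 = -6)
(18*Y)*G = (18*(-6))*(-1) = -108*(-1) = 108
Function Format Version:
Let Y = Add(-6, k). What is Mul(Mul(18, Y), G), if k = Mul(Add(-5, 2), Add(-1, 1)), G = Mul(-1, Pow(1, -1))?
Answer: 108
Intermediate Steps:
G = -1 (G = Mul(-1, 1) = -1)
k = 0 (k = Mul(-3, 0) = 0)
Y = -6 (Y = Add(-6, 0) = -6)
Mul(Mul(18, Y), G) = Mul(Mul(18, -6), -1) = Mul(-108, -1) = 108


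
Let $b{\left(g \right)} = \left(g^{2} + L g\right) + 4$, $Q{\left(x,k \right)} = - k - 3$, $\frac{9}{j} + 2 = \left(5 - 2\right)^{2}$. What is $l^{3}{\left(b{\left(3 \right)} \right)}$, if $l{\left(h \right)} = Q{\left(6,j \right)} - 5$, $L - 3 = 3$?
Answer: $- \frac{274625}{343} \approx -800.66$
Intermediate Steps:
$L = 6$ ($L = 3 + 3 = 6$)
$j = \frac{9}{7}$ ($j = \frac{9}{-2 + \left(5 - 2\right)^{2}} = \frac{9}{-2 + 3^{2}} = \frac{9}{-2 + 9} = \frac{9}{7} \approx 1.2857$)
$Q{\left(x,k \right)} = -3 - k$
$b{\left(g \right)} = 4 + g^{2} + 6 g$ ($b{\left(g \right)} = \left(g^{2} + 6 g\right) + 4 = 4 + g^{2} + 6 g$)
$l{\left(h \right)} = - \frac{65}{7}$ ($l{\left(h \right)} = \left(-3 - \frac{9}{7}\right) - 5 = - \frac{30}{7} - 5 = - \frac{65}{7}$)
$l^{3}{\left(b{\left(3 \right)} \right)} = \left(- \frac{65}{7}\right)^{3} = - \frac{274625}{343}$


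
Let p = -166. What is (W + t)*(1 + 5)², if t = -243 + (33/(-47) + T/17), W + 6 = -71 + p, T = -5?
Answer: -14007960/799 ≈ -17532.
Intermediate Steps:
W = -243 (W = -6 + (-71 - 166) = -6 - 237 = -243)
t = -194953/799 (t = -243 + (33/(-47) - 5/17) = -243 + (33*(-1/47) - 5*1/17) = -243 + (-33/47 - 5/17) = -243 - 796/799 = -194953/799 ≈ -244.00)
(W + t)*(1 + 5)² = (-243 - 194953/799)*(1 + 5)² = -389110/799*6² = -389110/799*36 = -14007960/799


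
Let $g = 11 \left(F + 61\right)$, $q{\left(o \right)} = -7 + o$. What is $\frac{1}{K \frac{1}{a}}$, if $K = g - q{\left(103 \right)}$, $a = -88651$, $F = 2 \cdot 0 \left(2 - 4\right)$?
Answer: $- \frac{88651}{575} \approx -154.18$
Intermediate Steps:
$F = 0$ ($F = 0 \left(2 - 4\right) = 0 \left(-2\right) = 0$)
$g = 671$ ($g = 11 \left(0 + 61\right) = 11 \cdot 61 = 671$)
$K = 575$ ($K = 671 - \left(-7 + 103\right) = 671 - 96 = 575$)
$\frac{1}{K \frac{1}{a}} = \frac{1}{575 \frac{1}{-88651}} = \frac{1}{575 \left(- \frac{1}{88651}\right)} = \frac{1}{- \frac{575}{88651}} = - \frac{88651}{575}$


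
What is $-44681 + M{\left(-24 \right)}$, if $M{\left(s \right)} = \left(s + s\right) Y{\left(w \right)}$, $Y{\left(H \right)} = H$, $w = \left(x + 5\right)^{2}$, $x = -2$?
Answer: $-45113$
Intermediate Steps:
$w = 9$ ($w = \left(-2 + 5\right)^{2} = 3^{2} = 9$)
$M{\left(s \right)} = 18 s$ ($M{\left(s \right)} = \left(s + s\right) 9 = 2 s 9 = 18 s$)
$-44681 + M{\left(-24 \right)} = -44681 + 18 \left(-24\right) = -44681 - 432 = -45113$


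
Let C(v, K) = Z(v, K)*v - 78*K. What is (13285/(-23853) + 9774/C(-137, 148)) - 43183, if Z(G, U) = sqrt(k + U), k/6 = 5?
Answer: -66915446241854752/1549527303531 + 669519*sqrt(178)/64961527 ≈ -43184.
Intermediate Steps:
k = 30 (k = 6*5 = 30)
Z(G, U) = sqrt(30 + U)
C(v, K) = -78*K + v*sqrt(30 + K) (C(v, K) = sqrt(30 + K)*v - 78*K = v*sqrt(30 + K) - 78*K = -78*K + v*sqrt(30 + K))
(13285/(-23853) + 9774/C(-137, 148)) - 43183 = (13285/(-23853) + 9774/(-78*148 - 137*sqrt(30 + 148))) - 43183 = (13285*(-1/23853) + 9774/(-11544 - 137*sqrt(178))) - 43183 = (-13285/23853 + 9774/(-11544 - 137*sqrt(178))) - 43183 = -1030057384/23853 + 9774/(-11544 - 137*sqrt(178))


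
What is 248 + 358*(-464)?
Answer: -165864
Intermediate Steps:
248 + 358*(-464) = 248 - 166112 = -165864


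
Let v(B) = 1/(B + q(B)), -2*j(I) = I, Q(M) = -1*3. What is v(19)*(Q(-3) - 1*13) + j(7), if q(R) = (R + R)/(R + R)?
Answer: -43/10 ≈ -4.3000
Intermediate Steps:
Q(M) = -3
j(I) = -I/2
q(R) = 1 (q(R) = (2*R)/((2*R)) = (2*R)*(1/(2*R)) = 1)
v(B) = 1/(1 + B) (v(B) = 1/(B + 1) = 1/(1 + B))
v(19)*(Q(-3) - 1*13) + j(7) = (-3 - 1*13)/(1 + 19) - ½*7 = (-3 - 13)/20 - 7/2 = (1/20)*(-16) - 7/2 = -⅘ - 7/2 = -43/10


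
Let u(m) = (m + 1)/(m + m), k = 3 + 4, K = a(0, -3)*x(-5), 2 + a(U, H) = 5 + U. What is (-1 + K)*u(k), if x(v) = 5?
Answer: 8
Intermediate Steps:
a(U, H) = 3 + U (a(U, H) = -2 + (5 + U) = 3 + U)
K = 15 (K = (3 + 0)*5 = 3*5 = 15)
k = 7
u(m) = (1 + m)/(2*m) (u(m) = (1 + m)/((2*m)) = (1 + m)*(1/(2*m)) = (1 + m)/(2*m))
(-1 + K)*u(k) = (-1 + 15)*((1/2)*(1 + 7)/7) = 14*((1/2)*(1/7)*8) = 14*(4/7) = 8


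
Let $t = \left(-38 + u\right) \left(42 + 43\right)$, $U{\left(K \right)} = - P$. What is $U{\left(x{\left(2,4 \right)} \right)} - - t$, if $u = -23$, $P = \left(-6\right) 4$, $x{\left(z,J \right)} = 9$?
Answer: $-5161$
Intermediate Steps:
$P = -24$
$U{\left(K \right)} = 24$ ($U{\left(K \right)} = \left(-1\right) \left(-24\right) = 24$)
$t = -5185$ ($t = \left(-38 - 23\right) \left(42 + 43\right) = \left(-61\right) 85 = -5185$)
$U{\left(x{\left(2,4 \right)} \right)} - - t = 24 - \left(-1\right) \left(-5185\right) = 24 - 5185 = -5161$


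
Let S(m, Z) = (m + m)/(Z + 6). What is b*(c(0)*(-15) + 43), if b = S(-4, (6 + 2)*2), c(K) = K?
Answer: -172/11 ≈ -15.636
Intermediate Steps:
S(m, Z) = 2*m/(6 + Z) (S(m, Z) = (2*m)/(6 + Z) = 2*m/(6 + Z))
b = -4/11 (b = 2*(-4)/(6 + (6 + 2)*2) = 2*(-4)/(6 + 8*2) = 2*(-4)/(6 + 16) = 2*(-4)/22 = 2*(-4)*(1/22) = -4/11 ≈ -0.36364)
b*(c(0)*(-15) + 43) = -4*(0*(-15) + 43)/11 = -4*(0 + 43)/11 = -4/11*43 = -172/11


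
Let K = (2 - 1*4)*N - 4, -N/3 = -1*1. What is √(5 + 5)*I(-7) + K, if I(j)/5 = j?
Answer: -10 - 35*√10 ≈ -120.68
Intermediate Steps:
I(j) = 5*j
N = 3 (N = -(-3) = -3*(-1) = 3)
K = -10 (K = (2 - 1*4)*3 - 4 = (2 - 4)*3 - 4 = -2*3 - 4 = -6 - 4 = -10)
√(5 + 5)*I(-7) + K = √(5 + 5)*(5*(-7)) - 10 = √10*(-35) - 10 = -35*√10 - 10 = -10 - 35*√10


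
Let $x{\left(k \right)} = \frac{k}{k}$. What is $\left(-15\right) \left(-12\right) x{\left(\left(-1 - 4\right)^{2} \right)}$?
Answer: $180$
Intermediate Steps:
$x{\left(k \right)} = 1$
$\left(-15\right) \left(-12\right) x{\left(\left(-1 - 4\right)^{2} \right)} = \left(-15\right) \left(-12\right) 1 = 180 \cdot 1 = 180$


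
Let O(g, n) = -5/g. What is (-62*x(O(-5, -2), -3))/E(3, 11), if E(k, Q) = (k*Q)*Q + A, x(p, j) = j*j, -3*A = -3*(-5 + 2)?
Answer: -31/20 ≈ -1.5500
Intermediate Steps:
A = -3 (A = -(-1)*(-5 + 2) = -(-1)*(-3) = -1/3*9 = -3)
x(p, j) = j**2
E(k, Q) = -3 + k*Q**2 (E(k, Q) = (k*Q)*Q - 3 = (Q*k)*Q - 3 = k*Q**2 - 3 = -3 + k*Q**2)
(-62*x(O(-5, -2), -3))/E(3, 11) = (-62*(-3)**2)/(-3 + 3*11**2) = (-62*9)/(-3 + 3*121) = -558/(-3 + 363) = -558/360 = -558*1/360 = -31/20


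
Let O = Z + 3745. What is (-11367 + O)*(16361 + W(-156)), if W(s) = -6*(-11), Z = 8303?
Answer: 11186787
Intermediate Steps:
O = 12048 (O = 8303 + 3745 = 12048)
W(s) = 66
(-11367 + O)*(16361 + W(-156)) = (-11367 + 12048)*(16361 + 66) = 681*16427 = 11186787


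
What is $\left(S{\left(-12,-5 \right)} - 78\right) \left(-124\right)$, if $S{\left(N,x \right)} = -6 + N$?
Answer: $11904$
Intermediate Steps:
$\left(S{\left(-12,-5 \right)} - 78\right) \left(-124\right) = \left(\left(-6 - 12\right) - 78\right) \left(-124\right) = \left(-18 - 78\right) \left(-124\right) = \left(-96\right) \left(-124\right) = 11904$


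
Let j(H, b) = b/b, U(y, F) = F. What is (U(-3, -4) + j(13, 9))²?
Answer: 9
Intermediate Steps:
j(H, b) = 1
(U(-3, -4) + j(13, 9))² = (-4 + 1)² = (-3)² = 9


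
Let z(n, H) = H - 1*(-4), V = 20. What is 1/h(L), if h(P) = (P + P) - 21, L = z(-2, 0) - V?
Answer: -1/53 ≈ -0.018868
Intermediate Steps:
z(n, H) = 4 + H (z(n, H) = H + 4 = 4 + H)
L = -16 (L = (4 + 0) - 1*20 = 4 - 20 = -16)
h(P) = -21 + 2*P (h(P) = 2*P - 21 = -21 + 2*P)
1/h(L) = 1/(-21 + 2*(-16)) = 1/(-21 - 32) = 1/(-53) = -1/53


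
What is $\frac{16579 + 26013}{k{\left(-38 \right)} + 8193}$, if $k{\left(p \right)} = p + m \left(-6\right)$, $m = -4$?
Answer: $\frac{42592}{8179} \approx 5.2075$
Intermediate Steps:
$k{\left(p \right)} = 24 + p$ ($k{\left(p \right)} = p - -24 = p + 24 = 24 + p$)
$\frac{16579 + 26013}{k{\left(-38 \right)} + 8193} = \frac{16579 + 26013}{\left(24 - 38\right) + 8193} = \frac{42592}{-14 + 8193} = \frac{42592}{8179}$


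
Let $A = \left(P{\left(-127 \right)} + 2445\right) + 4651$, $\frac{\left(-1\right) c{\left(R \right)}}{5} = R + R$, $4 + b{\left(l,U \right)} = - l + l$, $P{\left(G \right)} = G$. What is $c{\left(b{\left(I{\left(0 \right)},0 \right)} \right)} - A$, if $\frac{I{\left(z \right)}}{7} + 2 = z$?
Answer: $-6929$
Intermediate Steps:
$I{\left(z \right)} = -14 + 7 z$
$b{\left(l,U \right)} = -4$ ($b{\left(l,U \right)} = -4 + \left(- l + l\right) = -4 + 0 = -4$)
$c{\left(R \right)} = - 10 R$ ($c{\left(R \right)} = - 5 \left(R + R\right) = - 5 \cdot 2 R = - 10 R$)
$A = 6969$ ($A = \left(-127 + 2445\right) + 4651 = 2318 + 4651 = 6969$)
$c{\left(b{\left(I{\left(0 \right)},0 \right)} \right)} - A = \left(-10\right) \left(-4\right) - 6969 = 40 - 6969 = -6929$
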